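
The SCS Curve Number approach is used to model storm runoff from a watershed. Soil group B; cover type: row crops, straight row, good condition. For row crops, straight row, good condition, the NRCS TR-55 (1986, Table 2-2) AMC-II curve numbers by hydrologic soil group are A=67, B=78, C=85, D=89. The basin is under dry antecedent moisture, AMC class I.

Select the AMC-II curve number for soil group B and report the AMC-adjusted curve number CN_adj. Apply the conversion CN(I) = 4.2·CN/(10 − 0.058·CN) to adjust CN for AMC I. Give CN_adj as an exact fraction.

NRCS table: row crops, straight row, good condition, soil group B → CN(II) = 78
Adjust CN=78 to AMC I: 4.2·78/(10 − 0.058·78) → (1638/5) ÷ (1369/250) = 81900/1369 ≈ 59.825

CN_adj = 81900/1369 ≈ 59.825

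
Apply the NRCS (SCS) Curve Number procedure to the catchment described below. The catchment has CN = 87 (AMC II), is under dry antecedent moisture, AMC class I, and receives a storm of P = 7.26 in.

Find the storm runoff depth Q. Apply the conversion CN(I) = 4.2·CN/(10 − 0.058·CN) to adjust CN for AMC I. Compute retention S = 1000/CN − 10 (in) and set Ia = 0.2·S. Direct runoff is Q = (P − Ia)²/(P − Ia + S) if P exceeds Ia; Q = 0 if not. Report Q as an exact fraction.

CN(I) from CN(II)=87: (4.2·87)/(10 − 0.058·87) = 182700/2477 ≈ 73.759
S = 1000/(182700/2477) − 10 = 6500/1827 in ≈ 3.558 in
Ia = 0.2S: 0.2·3.558 = 0.712 in (exactly 1300/1827)
P − Ia = 7.260 − 0.712 = 598201/91350 ≈ 6.548 in (> 0, runoff occurs)
Q: (598201/91350)² ÷ (923201/91350) = 357844436401/84334411350 in (≈ 4.243 in)

Q = 357844436401/84334411350 in ≈ 4.243 in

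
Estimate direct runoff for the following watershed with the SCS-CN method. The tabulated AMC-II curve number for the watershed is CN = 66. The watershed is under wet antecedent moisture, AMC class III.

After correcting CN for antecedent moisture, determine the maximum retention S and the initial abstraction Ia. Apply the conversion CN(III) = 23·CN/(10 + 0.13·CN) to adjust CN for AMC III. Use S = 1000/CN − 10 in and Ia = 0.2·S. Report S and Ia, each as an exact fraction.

S = 1700/759 in ≈ 2.240 in; Ia = 340/759 in ≈ 0.448 in

Adjust CN=66 to AMC III: 23·66/(10 + 0.13·66) → 1518 ÷ (929/50) = 75900/929 ≈ 81.701
Max retention: S = 1000/(75900/929) − 10 = 1700/759 in (≈ 2.240 in)
Ia = 0.2S: 0.2·2.240 = 0.448 in (exactly 340/759)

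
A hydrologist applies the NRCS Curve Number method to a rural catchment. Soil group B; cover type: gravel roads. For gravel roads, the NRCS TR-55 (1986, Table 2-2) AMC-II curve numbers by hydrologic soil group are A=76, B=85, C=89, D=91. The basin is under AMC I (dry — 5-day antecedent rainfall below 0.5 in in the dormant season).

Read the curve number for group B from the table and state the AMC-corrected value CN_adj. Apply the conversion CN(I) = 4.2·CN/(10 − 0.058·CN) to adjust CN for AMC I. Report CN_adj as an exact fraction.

CN_adj = 11900/169 ≈ 70.414

NRCS table: gravel roads, soil group B → CN(II) = 85
Dry (AMC I): CN(I) = 4.2·85/(10 − 0.058·85) = 357/(507/100) = 11900/169 ≈ 70.414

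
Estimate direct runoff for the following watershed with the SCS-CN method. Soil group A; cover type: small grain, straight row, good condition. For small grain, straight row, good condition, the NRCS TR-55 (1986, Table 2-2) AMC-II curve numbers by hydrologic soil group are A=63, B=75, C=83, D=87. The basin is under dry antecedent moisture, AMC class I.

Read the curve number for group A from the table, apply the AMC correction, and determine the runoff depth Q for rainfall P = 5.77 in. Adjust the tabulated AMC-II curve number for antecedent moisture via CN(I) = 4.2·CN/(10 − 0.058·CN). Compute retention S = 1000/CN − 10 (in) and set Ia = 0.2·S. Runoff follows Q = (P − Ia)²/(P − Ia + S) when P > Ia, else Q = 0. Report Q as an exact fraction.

NRCS table: small grain, straight row, good condition, soil group A → CN(II) = 63
CN(I) from CN(II)=63: (4.2·63)/(10 − 0.058·63) = 132300/3173 ≈ 41.696
Retention S: 1000/CN − 10 with CN=41.696 → S = 18500/1323 ≈ 13.983 in
Initial abstraction Ia = S/5 = (18500/1323)/5 = 3700/1323 ≈ 2.797 in
P − Ia = 5.770 − 2.797 = 393371/132300 ≈ 2.973 in (> 0, runoff occurs)
Runoff Q = (P−Ia)²/(P−Ia+S) = (2.973)²/(2.973+13.983) = 154740743641/296797983300 ≈ 0.521 in

Q = 154740743641/296797983300 in ≈ 0.521 in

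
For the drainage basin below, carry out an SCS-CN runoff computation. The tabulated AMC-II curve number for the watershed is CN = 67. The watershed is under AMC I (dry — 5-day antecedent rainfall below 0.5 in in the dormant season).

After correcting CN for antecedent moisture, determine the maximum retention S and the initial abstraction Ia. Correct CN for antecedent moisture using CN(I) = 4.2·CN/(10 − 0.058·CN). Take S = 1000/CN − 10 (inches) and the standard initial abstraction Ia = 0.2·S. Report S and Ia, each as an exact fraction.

S = 5500/469 in ≈ 11.727 in; Ia = 1100/469 in ≈ 2.345 in

Adjust CN=67 to AMC I: 4.2·67/(10 − 0.058·67) → (1407/5) ÷ (3057/500) = 46900/1019 ≈ 46.026
Max retention: S = 1000/(46900/1019) − 10 = 5500/469 in (≈ 11.727 in)
Initial abstraction Ia = S/5 = (5500/469)/5 = 1100/469 ≈ 2.345 in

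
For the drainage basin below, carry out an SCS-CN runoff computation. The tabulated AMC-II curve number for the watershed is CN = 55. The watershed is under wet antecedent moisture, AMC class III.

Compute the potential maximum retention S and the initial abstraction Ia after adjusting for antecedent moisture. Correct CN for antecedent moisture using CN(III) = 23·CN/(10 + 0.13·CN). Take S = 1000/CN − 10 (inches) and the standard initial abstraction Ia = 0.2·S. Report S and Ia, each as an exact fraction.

Adjust CN=55 to AMC III: 23·55/(10 + 0.13·55) → 1265 ÷ (343/20) = 25300/343 ≈ 73.761
Retention S: 1000/CN − 10 with CN=73.761 → S = 900/253 ≈ 3.557 in
Ia = 0.2S: 0.2·3.557 = 0.711 in (exactly 180/253)

S = 900/253 in ≈ 3.557 in; Ia = 180/253 in ≈ 0.711 in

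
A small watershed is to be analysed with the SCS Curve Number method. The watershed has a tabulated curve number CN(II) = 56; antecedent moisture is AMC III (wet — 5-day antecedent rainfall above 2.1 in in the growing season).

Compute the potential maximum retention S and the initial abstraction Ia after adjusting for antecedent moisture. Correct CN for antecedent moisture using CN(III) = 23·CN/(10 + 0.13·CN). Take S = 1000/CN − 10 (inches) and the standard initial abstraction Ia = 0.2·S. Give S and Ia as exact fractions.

Adjust CN=56 to AMC III: 23·56/(10 + 0.13·56) → 1288 ÷ (432/25) = 4025/54 ≈ 74.537
Retention S: 1000/CN − 10 with CN=74.537 → S = 550/161 ≈ 3.416 in
Initial abstraction Ia = S/5 = (550/161)/5 = 110/161 ≈ 0.683 in

S = 550/161 in ≈ 3.416 in; Ia = 110/161 in ≈ 0.683 in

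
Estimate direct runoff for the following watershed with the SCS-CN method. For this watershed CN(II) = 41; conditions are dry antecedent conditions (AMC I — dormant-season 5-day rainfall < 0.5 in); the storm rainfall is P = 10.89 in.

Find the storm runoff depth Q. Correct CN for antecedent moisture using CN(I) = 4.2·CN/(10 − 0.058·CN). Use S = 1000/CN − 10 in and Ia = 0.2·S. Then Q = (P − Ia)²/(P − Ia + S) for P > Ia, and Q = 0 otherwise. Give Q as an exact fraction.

Q = 120845921641/283925856900 in ≈ 0.426 in

Adjust CN=41 to AMC I: 4.2·41/(10 − 0.058·41) → (861/5) ÷ (3811/500) = 86100/3811 ≈ 22.592
Retention S: 1000/CN − 10 with CN=22.592 → S = 29500/861 ≈ 34.262 in
Ia = 0.2S: 0.2·34.262 = 6.852 in (exactly 5900/861)
Since P=10.890 > Ia=6.852: effective rainfall P−Ia = 347629/86100 in
Q = (347629/86100)²/((347629/86100) + 29500/861) = (120845921641/7413210000)/(3297629/86100) = 120845921641/283925856900 in ≈ 0.426 in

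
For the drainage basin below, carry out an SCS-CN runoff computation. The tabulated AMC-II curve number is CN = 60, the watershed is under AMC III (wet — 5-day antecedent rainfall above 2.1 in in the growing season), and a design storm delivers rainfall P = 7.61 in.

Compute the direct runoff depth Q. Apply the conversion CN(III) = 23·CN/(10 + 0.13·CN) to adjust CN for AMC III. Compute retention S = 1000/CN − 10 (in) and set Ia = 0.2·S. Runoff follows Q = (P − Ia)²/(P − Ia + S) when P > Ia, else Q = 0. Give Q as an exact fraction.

CN(III) from CN(II)=60: (23·60)/(10 + 0.13·60) = 6900/89 ≈ 77.528
S = 1000/(6900/89) − 10 = 200/69 in ≈ 2.899 in
Ia = 0.2S: 0.2·2.899 = 0.580 in (exactly 40/69)
Since P=7.610 > Ia=0.580: effective rainfall P−Ia = 48509/6900 in
Q: (48509/6900)² ÷ (68509/6900) = 2353123081/472712100 in (≈ 4.978 in)

Q = 2353123081/472712100 in ≈ 4.978 in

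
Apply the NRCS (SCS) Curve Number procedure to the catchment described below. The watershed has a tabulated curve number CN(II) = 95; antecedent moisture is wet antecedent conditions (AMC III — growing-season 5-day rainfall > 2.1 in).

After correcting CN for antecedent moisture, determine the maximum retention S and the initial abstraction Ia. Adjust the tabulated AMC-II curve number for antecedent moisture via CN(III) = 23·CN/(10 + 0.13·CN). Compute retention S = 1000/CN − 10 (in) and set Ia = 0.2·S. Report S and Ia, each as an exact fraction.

S = 100/437 in ≈ 0.229 in; Ia = 20/437 in ≈ 0.046 in

Adjust CN=95 to AMC III: 23·95/(10 + 0.13·95) → 2185 ÷ (447/20) = 43700/447 ≈ 97.763
Retention S: 1000/CN − 10 with CN=97.763 → S = 100/437 ≈ 0.229 in
Ia = 0.2S: 0.2·0.229 = 0.046 in (exactly 20/437)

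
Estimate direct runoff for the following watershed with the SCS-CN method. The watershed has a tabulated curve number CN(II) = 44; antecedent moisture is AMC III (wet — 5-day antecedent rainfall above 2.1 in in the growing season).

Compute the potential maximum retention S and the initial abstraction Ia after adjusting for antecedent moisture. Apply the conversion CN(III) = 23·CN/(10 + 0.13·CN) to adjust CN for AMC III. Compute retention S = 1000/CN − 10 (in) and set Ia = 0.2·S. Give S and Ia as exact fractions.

S = 1400/253 in ≈ 5.534 in; Ia = 280/253 in ≈ 1.107 in

CN(III) from CN(II)=44: (23·44)/(10 + 0.13·44) = 25300/393 ≈ 64.377
Retention S: 1000/CN − 10 with CN=64.377 → S = 1400/253 ≈ 5.534 in
Ia = 0.2S: 0.2·5.534 = 1.107 in (exactly 280/253)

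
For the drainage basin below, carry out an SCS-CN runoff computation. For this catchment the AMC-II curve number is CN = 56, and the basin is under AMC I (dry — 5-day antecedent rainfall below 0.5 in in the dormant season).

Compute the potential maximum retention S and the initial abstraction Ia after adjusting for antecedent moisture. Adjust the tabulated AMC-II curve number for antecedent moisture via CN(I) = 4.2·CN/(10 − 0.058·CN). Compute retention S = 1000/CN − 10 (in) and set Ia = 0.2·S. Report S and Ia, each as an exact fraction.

S = 2750/147 in ≈ 18.707 in; Ia = 550/147 in ≈ 3.741 in

CN(I) from CN(II)=56: (4.2·56)/(10 − 0.058·56) = 7350/211 ≈ 34.834
Retention S: 1000/CN − 10 with CN=34.834 → S = 2750/147 ≈ 18.707 in
Initial abstraction Ia = S/5 = (2750/147)/5 = 550/147 ≈ 3.741 in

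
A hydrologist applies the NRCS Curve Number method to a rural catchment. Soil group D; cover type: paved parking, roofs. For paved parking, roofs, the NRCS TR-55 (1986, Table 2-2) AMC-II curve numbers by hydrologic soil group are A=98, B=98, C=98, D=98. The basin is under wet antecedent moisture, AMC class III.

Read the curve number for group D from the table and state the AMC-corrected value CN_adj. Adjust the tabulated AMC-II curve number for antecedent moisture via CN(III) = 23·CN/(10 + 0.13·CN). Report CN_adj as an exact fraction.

NRCS table: paved parking, roofs, soil group D → CN(II) = 98
CN(III) from CN(II)=98: (23·98)/(10 + 0.13·98) = 112700/1137 ≈ 99.120

CN_adj = 112700/1137 ≈ 99.120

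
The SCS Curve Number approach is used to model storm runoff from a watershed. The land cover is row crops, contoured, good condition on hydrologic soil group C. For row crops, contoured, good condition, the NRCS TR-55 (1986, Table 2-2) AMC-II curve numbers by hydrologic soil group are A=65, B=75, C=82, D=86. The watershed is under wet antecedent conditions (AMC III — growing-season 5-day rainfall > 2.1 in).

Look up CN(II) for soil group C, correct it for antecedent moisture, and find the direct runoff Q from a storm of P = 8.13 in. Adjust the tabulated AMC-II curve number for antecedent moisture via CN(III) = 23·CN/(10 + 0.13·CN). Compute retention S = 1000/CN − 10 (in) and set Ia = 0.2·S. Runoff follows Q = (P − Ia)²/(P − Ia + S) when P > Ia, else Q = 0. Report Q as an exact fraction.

NRCS table: row crops, contoured, good condition, soil group C → CN(II) = 82
CN(III) from CN(II)=82: (23·82)/(10 + 0.13·82) = 94300/1033 ≈ 91.288
Max retention: S = 1000/(94300/1033) − 10 = 900/943 in (≈ 0.954 in)
Ia = 0.2S: 0.2·0.954 = 0.191 in (exactly 180/943)
P − Ia = 8.130 − 0.191 = 748659/94300 ≈ 7.939 in (> 0, runoff occurs)
Runoff Q = (P−Ia)²/(P−Ia+S) = (7.939)²/(7.939+0.954) = 186830099427/26361847900 ≈ 7.087 in

Q = 186830099427/26361847900 in ≈ 7.087 in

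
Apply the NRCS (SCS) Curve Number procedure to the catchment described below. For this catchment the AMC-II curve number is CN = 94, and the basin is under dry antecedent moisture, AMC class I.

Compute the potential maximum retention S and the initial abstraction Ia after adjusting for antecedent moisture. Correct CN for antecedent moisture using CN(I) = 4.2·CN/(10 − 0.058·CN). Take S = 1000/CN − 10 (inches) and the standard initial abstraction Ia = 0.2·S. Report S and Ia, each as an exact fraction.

Dry (AMC I): CN(I) = 4.2·94/(10 − 0.058·94) = (1974/5)/(1137/250) = 32900/379 ≈ 86.807
S = 1000/(32900/379) − 10 = 500/329 in ≈ 1.520 in
Ia = 0.2S: 0.2·1.520 = 0.304 in (exactly 100/329)

S = 500/329 in ≈ 1.520 in; Ia = 100/329 in ≈ 0.304 in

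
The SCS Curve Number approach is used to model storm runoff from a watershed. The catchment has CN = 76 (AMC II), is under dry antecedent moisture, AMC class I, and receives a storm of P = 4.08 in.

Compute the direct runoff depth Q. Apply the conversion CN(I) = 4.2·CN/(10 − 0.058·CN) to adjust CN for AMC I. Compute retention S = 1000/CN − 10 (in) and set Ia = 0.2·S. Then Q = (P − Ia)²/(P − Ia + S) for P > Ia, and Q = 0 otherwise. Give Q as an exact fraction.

Q = 36688178/55803475 in ≈ 0.657 in

CN(I) from CN(II)=76: (4.2·76)/(10 − 0.058·76) = 13300/233 ≈ 57.082
S = 1000/(13300/233) − 10 = 1000/133 in ≈ 7.519 in
Ia = 0.2S: 0.2·7.519 = 1.504 in (exactly 200/133)
P − Ia = 4.080 − 1.504 = 8566/3325 ≈ 2.576 in (> 0, runoff occurs)
Q = (8566/3325)²/((8566/3325) + 1000/133) = (73376356/11055625)/(33566/3325) = 36688178/55803475 in ≈ 0.657 in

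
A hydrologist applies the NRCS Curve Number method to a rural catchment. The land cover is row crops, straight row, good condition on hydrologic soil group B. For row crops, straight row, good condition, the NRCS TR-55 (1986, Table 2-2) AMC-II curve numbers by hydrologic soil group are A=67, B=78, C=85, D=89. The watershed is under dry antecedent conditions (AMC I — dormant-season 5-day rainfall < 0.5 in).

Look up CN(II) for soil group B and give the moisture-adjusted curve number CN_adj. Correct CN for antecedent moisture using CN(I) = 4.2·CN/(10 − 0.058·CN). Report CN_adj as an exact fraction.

CN_adj = 81900/1369 ≈ 59.825

NRCS table: row crops, straight row, good condition, soil group B → CN(II) = 78
Dry (AMC I): CN(I) = 4.2·78/(10 − 0.058·78) = (1638/5)/(1369/250) = 81900/1369 ≈ 59.825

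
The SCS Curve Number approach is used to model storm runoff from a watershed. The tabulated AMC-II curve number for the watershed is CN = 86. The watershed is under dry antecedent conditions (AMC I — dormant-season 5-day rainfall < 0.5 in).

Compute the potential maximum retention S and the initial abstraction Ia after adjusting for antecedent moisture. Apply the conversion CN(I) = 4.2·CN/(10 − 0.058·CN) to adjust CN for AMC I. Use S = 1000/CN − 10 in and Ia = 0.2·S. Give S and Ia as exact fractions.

S = 500/129 in ≈ 3.876 in; Ia = 100/129 in ≈ 0.775 in

Dry (AMC I): CN(I) = 4.2·86/(10 − 0.058·86) = (1806/5)/(1253/250) = 12900/179 ≈ 72.067
S = 1000/(12900/179) − 10 = 500/129 in ≈ 3.876 in
Ia = 0.2S: 0.2·3.876 = 0.775 in (exactly 100/129)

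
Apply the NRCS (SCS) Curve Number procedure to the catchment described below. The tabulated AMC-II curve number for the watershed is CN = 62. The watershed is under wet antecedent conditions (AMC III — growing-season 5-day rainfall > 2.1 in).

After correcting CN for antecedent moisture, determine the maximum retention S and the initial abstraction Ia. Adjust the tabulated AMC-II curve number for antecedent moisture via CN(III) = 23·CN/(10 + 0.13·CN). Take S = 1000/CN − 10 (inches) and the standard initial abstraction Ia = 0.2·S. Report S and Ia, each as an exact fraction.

S = 1900/713 in ≈ 2.665 in; Ia = 380/713 in ≈ 0.533 in

CN(III) from CN(II)=62: (23·62)/(10 + 0.13·62) = 71300/903 ≈ 78.959
Max retention: S = 1000/(71300/903) − 10 = 1900/713 in (≈ 2.665 in)
Ia = 0.2·(1900/713) = 380/713 in ≈ 0.533 in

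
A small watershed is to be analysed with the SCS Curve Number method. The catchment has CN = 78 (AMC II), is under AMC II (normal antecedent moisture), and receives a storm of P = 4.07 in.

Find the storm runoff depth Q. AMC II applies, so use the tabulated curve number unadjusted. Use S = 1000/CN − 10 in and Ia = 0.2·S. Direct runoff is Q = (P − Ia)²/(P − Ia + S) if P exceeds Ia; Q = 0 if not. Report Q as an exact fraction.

AMC II — tabulated CN = 78 applies directly.
S = 1000/78 − 10 = 110/39 in ≈ 2.821 in
Ia = 0.2·(110/39) = 22/39 in ≈ 0.564 in
Excess rainfall: 4.070 − 0.564 = 3.506 in; P > Ia so Q > 0
Q: (13673/3900)² ÷ (24673/3900) = 16995539/8747700 in (≈ 1.943 in)

Q = 16995539/8747700 in ≈ 1.943 in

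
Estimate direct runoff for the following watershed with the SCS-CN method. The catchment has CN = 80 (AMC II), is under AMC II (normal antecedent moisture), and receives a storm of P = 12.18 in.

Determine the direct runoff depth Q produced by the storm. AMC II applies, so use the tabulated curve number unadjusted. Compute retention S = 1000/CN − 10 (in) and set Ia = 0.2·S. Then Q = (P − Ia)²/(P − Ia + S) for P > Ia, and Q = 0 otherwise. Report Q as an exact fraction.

CN(II) = 80; AMC II needs no correction.
Retention S: 1000/CN − 10 with CN=80.000 → S = 5/2 ≈ 2.500 in
Ia = 0.2S: 0.2·2.500 = 0.500 in (exactly 1/2)
Excess rainfall: 12.180 − 0.500 = 11.680 in; P > Ia so Q > 0
Runoff Q = (P−Ia)²/(P−Ia+S) = (11.680)²/(11.680+2.500) = 170528/17725 ≈ 9.621 in

Q = 170528/17725 in ≈ 9.621 in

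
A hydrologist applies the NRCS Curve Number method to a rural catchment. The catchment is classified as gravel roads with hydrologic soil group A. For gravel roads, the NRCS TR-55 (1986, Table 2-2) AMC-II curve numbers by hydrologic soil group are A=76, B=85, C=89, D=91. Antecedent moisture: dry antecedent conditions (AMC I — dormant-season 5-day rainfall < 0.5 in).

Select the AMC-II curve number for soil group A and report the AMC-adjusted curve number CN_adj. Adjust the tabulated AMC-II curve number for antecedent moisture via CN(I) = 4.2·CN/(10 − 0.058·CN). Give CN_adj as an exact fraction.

NRCS table: gravel roads, soil group A → CN(II) = 76
Dry (AMC I): CN(I) = 4.2·76/(10 − 0.058·76) = (1596/5)/(699/125) = 13300/233 ≈ 57.082

CN_adj = 13300/233 ≈ 57.082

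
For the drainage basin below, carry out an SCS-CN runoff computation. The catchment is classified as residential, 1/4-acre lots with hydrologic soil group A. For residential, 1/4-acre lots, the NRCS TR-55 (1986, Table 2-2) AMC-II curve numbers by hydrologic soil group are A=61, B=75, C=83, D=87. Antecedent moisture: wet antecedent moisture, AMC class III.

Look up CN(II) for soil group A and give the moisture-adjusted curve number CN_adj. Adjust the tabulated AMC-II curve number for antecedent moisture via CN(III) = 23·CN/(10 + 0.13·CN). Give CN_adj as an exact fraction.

NRCS table: residential, 1/4-acre lots, soil group A → CN(II) = 61
Adjust CN=61 to AMC III: 23·61/(10 + 0.13·61) → 1403 ÷ (1793/100) = 140300/1793 ≈ 78.249

CN_adj = 140300/1793 ≈ 78.249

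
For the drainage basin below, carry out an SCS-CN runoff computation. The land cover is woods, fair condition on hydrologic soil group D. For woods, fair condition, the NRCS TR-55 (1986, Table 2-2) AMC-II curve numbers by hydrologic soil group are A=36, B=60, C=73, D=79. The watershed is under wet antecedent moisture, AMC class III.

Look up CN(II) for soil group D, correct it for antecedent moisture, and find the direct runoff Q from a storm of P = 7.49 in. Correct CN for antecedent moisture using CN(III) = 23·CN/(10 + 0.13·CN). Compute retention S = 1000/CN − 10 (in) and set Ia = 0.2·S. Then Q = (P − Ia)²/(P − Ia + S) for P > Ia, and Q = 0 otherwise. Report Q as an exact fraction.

Q = 248512036927/39686732300 in ≈ 6.262 in

NRCS table: woods, fair condition, soil group D → CN(II) = 79
Adjust CN=79 to AMC III: 23·79/(10 + 0.13·79) → 1817 ÷ (2027/100) = 181700/2027 ≈ 89.640
S = 1000/(181700/2027) − 10 = 2100/1817 in ≈ 1.156 in
Ia = 0.2S: 0.2·1.156 = 0.231 in (exactly 420/1817)
Since P=7.490 > Ia=0.231: effective rainfall P−Ia = 1318933/181700 in
Q: (1318933/181700)² ÷ (1528933/181700) = 248512036927/39686732300 in (≈ 6.262 in)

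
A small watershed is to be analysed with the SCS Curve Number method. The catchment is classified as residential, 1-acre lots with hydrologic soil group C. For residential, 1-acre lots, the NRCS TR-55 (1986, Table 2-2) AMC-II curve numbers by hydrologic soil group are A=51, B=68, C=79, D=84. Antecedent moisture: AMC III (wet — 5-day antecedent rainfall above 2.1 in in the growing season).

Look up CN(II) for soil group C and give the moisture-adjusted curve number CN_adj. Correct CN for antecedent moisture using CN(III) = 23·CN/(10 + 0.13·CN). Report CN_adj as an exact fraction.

CN_adj = 181700/2027 ≈ 89.640

NRCS table: residential, 1-acre lots, soil group C → CN(II) = 79
Wet (AMC III): CN(III) = 23·79/(10 + 0.13·79) = 1817/(2027/100) = 181700/2027 ≈ 89.640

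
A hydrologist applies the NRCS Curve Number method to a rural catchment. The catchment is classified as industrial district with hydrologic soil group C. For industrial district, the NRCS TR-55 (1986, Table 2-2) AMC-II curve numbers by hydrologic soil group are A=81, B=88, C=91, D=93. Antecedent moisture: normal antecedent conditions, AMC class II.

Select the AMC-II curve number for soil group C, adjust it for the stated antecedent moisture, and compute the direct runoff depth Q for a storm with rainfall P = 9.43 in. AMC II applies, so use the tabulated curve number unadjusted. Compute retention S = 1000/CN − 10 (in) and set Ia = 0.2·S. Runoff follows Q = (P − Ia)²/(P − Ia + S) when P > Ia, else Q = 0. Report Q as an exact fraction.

NRCS table: industrial district, soil group C → CN(II) = 91
AMC II — tabulated CN = 91 applies directly.
S = 1000/91 − 10 = 90/91 in ≈ 0.989 in
Ia = 0.2·(90/91) = 18/91 in ≈ 0.198 in
Since P=9.430 > Ia=0.198: effective rainfall P−Ia = 84013/9100 in
Q = (84013/9100)²/((84013/9100) + 90/91) = (7058184169/82810000)/(93013/9100) = 7058184169/846418300 in ≈ 8.339 in

Q = 7058184169/846418300 in ≈ 8.339 in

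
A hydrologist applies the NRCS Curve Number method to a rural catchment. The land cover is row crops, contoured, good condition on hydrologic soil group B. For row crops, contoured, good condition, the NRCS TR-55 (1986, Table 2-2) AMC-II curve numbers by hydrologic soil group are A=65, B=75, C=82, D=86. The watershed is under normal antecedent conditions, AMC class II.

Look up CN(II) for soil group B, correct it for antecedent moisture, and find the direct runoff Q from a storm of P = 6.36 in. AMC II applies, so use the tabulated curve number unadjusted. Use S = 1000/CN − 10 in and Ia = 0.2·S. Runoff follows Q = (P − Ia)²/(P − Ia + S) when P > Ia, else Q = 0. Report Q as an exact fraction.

NRCS table: row crops, contoured, good condition, soil group B → CN(II) = 75
Average conditions: CN = 75 (no AMC adjustment).
Max retention: S = 1000/75 − 10 = 10/3 in (≈ 3.333 in)
Initial abstraction Ia = S/5 = (10/3)/5 = 2/3 ≈ 0.667 in
Excess rainfall: 6.360 − 0.667 = 5.693 in; P > Ia so Q > 0
Q = (427/75)²/((427/75) + 10/3) = (182329/5625)/(677/75) = 182329/50775 in ≈ 3.591 in

Q = 182329/50775 in ≈ 3.591 in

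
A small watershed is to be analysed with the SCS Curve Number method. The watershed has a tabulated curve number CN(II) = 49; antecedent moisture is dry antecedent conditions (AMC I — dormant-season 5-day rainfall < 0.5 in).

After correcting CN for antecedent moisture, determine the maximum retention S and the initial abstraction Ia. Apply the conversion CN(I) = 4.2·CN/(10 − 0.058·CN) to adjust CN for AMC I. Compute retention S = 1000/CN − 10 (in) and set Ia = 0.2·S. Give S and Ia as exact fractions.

Adjust CN=49 to AMC I: 4.2·49/(10 − 0.058·49) → (1029/5) ÷ (3579/500) = 34300/1193 ≈ 28.751
Retention S: 1000/CN − 10 with CN=28.751 → S = 8500/343 ≈ 24.781 in
Ia = 0.2·(8500/343) = 1700/343 in ≈ 4.956 in

S = 8500/343 in ≈ 24.781 in; Ia = 1700/343 in ≈ 4.956 in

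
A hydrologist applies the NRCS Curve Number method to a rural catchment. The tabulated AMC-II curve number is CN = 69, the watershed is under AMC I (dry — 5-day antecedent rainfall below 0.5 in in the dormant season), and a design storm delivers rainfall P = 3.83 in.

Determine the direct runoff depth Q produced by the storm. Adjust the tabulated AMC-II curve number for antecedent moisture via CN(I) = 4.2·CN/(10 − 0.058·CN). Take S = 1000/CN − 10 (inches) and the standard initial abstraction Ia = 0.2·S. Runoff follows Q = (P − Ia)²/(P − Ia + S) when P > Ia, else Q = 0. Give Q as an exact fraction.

Q = 60008831089/260090718300 in ≈ 0.231 in

Dry (AMC I): CN(I) = 4.2·69/(10 − 0.058·69) = (1449/5)/(2999/500) = 144900/2999 ≈ 48.316
Max retention: S = 1000/(144900/2999) − 10 = 15500/1449 in (≈ 10.697 in)
Ia = 0.2·(15500/1449) = 3100/1449 in ≈ 2.139 in
P − Ia = 3.830 − 2.139 = 244967/144900 ≈ 1.691 in (> 0, runoff occurs)
Q: (244967/144900)² ÷ (1794967/144900) = 60008831089/260090718300 in (≈ 0.231 in)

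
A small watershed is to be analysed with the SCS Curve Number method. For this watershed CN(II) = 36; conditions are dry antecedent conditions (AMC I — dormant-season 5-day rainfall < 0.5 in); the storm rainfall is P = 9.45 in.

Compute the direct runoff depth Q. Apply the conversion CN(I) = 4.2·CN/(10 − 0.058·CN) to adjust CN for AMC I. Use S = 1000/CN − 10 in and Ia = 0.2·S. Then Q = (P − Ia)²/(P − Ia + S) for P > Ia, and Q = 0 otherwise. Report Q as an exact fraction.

Q = 13845841/618865380 in ≈ 0.022 in

CN(I) from CN(II)=36: (4.2·36)/(10 − 0.058·36) = 18900/989 ≈ 19.110
S = 1000/(18900/989) − 10 = 8000/189 in ≈ 42.328 in
Ia = 0.2·(8000/189) = 1600/189 in ≈ 8.466 in
Since P=9.450 > Ia=8.466: effective rainfall P−Ia = 3721/3780 in
Runoff Q = (P−Ia)²/(P−Ia+S) = (0.984)²/(0.984+42.328) = 13845841/618865380 ≈ 0.022 in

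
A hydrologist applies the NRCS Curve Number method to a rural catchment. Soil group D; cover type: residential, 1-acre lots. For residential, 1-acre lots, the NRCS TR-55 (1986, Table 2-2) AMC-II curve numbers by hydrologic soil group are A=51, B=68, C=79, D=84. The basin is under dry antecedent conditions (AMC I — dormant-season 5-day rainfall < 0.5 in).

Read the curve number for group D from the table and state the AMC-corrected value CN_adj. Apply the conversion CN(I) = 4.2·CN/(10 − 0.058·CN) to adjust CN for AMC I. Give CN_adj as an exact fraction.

NRCS table: residential, 1-acre lots, soil group D → CN(II) = 84
Dry (AMC I): CN(I) = 4.2·84/(10 − 0.058·84) = (1764/5)/(641/125) = 44100/641 ≈ 68.799

CN_adj = 44100/641 ≈ 68.799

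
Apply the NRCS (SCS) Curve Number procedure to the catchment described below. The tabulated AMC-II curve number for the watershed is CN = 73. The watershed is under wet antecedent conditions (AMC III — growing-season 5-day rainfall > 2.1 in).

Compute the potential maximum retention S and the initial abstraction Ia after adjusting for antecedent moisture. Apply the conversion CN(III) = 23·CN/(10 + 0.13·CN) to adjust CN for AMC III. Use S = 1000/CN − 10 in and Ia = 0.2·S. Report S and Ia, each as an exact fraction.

S = 2700/1679 in ≈ 1.608 in; Ia = 540/1679 in ≈ 0.322 in

CN(III) from CN(II)=73: (23·73)/(10 + 0.13·73) = 167900/1949 ≈ 86.147
S = 1000/(167900/1949) − 10 = 2700/1679 in ≈ 1.608 in
Initial abstraction Ia = S/5 = (2700/1679)/5 = 540/1679 ≈ 0.322 in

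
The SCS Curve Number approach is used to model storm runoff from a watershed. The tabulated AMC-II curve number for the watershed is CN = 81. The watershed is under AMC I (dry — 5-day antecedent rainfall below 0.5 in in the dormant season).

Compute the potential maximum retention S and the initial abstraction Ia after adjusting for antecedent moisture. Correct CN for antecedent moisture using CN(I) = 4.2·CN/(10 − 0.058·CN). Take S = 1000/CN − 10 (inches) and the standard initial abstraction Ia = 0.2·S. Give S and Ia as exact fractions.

S = 9500/1701 in ≈ 5.585 in; Ia = 1900/1701 in ≈ 1.117 in

Adjust CN=81 to AMC I: 4.2·81/(10 − 0.058·81) → (1701/5) ÷ (2651/500) = 170100/2651 ≈ 64.164
Max retention: S = 1000/(170100/2651) − 10 = 9500/1701 in (≈ 5.585 in)
Initial abstraction Ia = S/5 = (9500/1701)/5 = 1900/1701 ≈ 1.117 in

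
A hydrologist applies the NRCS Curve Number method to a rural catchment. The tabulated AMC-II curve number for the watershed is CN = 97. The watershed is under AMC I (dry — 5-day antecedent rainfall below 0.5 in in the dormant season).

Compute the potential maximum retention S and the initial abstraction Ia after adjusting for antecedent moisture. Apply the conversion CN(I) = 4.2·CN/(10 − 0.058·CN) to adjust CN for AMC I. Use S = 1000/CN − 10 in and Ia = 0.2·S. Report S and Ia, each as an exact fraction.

CN(I) from CN(II)=97: (4.2·97)/(10 − 0.058·97) = 67900/729 ≈ 93.141
S = 1000/(67900/729) − 10 = 500/679 in ≈ 0.736 in
Initial abstraction Ia = S/5 = (500/679)/5 = 100/679 ≈ 0.147 in

S = 500/679 in ≈ 0.736 in; Ia = 100/679 in ≈ 0.147 in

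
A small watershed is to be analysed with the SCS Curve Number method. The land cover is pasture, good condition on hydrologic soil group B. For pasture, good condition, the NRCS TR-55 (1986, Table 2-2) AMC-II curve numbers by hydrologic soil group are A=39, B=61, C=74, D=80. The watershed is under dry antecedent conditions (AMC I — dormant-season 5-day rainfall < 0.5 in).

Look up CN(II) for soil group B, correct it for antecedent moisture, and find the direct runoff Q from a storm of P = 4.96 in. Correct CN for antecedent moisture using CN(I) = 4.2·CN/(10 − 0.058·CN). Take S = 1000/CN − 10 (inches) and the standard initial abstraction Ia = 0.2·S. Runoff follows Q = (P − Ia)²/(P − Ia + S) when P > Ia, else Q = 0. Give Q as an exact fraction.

NRCS table: pasture, good condition, soil group B → CN(II) = 61
CN(I) from CN(II)=61: (4.2·61)/(10 − 0.058·61) = 42700/1077 ≈ 39.647
S = 1000/(42700/1077) − 10 = 6500/427 in ≈ 15.222 in
Initial abstraction Ia = S/5 = (6500/427)/5 = 1300/427 ≈ 3.044 in
Since P=4.960 > Ia=3.044: effective rainfall P−Ia = 20448/10675 in
Q: (20448/10675)² ÷ (182948/10675) = 104530176/488242475 in (≈ 0.214 in)

Q = 104530176/488242475 in ≈ 0.214 in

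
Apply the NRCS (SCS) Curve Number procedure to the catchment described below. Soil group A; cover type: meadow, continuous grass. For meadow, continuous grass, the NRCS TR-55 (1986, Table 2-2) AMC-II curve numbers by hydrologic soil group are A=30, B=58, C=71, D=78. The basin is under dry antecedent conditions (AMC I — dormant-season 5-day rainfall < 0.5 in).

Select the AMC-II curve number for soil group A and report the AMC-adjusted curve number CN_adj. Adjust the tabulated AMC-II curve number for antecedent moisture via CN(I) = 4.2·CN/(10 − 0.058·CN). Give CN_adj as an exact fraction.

NRCS table: meadow, continuous grass, soil group A → CN(II) = 30
Dry (AMC I): CN(I) = 4.2·30/(10 − 0.058·30) = 126/(413/50) = 900/59 ≈ 15.254

CN_adj = 900/59 ≈ 15.254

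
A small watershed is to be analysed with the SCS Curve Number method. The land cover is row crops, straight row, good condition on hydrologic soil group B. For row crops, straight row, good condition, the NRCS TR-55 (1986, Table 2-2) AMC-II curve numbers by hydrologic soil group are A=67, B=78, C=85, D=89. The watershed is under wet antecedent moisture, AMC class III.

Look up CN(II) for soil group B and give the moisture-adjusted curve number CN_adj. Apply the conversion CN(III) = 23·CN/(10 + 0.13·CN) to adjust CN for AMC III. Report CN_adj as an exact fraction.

CN_adj = 89700/1007 ≈ 89.076

NRCS table: row crops, straight row, good condition, soil group B → CN(II) = 78
Wet (AMC III): CN(III) = 23·78/(10 + 0.13·78) = 1794/(1007/50) = 89700/1007 ≈ 89.076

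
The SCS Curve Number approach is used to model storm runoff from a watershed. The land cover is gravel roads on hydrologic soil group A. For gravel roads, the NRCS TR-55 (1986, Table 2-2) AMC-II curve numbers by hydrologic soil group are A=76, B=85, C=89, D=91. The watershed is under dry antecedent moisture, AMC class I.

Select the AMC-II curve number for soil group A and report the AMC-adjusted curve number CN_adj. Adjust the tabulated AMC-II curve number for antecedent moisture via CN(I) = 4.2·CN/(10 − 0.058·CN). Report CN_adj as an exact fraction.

NRCS table: gravel roads, soil group A → CN(II) = 76
Dry (AMC I): CN(I) = 4.2·76/(10 − 0.058·76) = (1596/5)/(699/125) = 13300/233 ≈ 57.082

CN_adj = 13300/233 ≈ 57.082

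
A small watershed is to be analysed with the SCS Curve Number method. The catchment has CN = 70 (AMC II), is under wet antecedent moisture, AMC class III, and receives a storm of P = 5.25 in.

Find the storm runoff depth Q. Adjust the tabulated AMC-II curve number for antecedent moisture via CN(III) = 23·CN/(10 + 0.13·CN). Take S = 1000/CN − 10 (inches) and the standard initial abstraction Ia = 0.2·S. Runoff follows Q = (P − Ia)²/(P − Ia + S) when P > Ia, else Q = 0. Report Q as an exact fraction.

CN(III) from CN(II)=70: (23·70)/(10 + 0.13·70) = 16100/191 ≈ 84.293
Max retention: S = 1000/(16100/191) − 10 = 300/161 in (≈ 1.863 in)
Ia = 0.2·(300/161) = 60/161 in ≈ 0.373 in
Excess rainfall: 5.250 − 0.373 = 4.877 in; P > Ia so Q > 0
Q: (3141/644)² ÷ (4341/644) = 3288627/931868 in (≈ 3.529 in)

Q = 3288627/931868 in ≈ 3.529 in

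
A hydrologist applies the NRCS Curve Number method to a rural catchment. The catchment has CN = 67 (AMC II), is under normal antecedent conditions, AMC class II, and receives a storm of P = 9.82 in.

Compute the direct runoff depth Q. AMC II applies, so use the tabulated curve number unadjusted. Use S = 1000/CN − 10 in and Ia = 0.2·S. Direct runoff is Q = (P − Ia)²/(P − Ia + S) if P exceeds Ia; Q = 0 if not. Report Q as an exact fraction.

Q = 875982409/154424950 in ≈ 5.673 in

CN(II) = 67; AMC II needs no correction.
Max retention: S = 1000/67 − 10 = 330/67 in (≈ 4.925 in)
Ia = 0.2·(330/67) = 66/67 in ≈ 0.985 in
Since P=9.820 > Ia=0.985: effective rainfall P−Ia = 29597/3350 in
Runoff Q = (P−Ia)²/(P−Ia+S) = (8.835)²/(8.835+4.925) = 875982409/154424950 ≈ 5.673 in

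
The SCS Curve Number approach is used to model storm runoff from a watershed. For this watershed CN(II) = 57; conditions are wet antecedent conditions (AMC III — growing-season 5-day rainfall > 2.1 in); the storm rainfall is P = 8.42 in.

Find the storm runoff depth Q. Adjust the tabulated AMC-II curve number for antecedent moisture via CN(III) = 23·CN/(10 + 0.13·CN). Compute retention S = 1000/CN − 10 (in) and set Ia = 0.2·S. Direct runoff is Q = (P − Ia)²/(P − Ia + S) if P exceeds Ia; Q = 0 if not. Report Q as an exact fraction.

Adjust CN=57 to AMC III: 23·57/(10 + 0.13·57) → 1311 ÷ (1741/100) = 131100/1741 ≈ 75.302
Retention S: 1000/CN − 10 with CN=75.302 → S = 4300/1311 ≈ 3.280 in
Ia = 0.2·(4300/1311) = 860/1311 in ≈ 0.656 in
Excess rainfall: 8.420 − 0.656 = 7.764 in; P > Ia so Q > 0
Runoff Q = (P−Ia)²/(P−Ia+S) = (7.764)²/(7.764+3.280) = 259010762761/47453677050 ≈ 5.458 in

Q = 259010762761/47453677050 in ≈ 5.458 in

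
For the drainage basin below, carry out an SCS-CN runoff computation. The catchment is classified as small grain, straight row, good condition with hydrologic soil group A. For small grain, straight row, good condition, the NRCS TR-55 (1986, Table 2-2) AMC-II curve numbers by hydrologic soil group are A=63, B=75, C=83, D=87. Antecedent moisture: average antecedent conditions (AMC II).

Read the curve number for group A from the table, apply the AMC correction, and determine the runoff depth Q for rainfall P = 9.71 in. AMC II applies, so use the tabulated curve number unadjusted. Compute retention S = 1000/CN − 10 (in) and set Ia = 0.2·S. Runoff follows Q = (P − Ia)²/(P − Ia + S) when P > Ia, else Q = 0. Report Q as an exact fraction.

Q = 2891535529/571869900 in ≈ 5.056 in

NRCS table: small grain, straight row, good condition, soil group A → CN(II) = 63
Average conditions: CN = 63 (no AMC adjustment).
Max retention: S = 1000/63 − 10 = 370/63 in (≈ 5.873 in)
Ia = 0.2·(370/63) = 74/63 in ≈ 1.175 in
Excess rainfall: 9.710 − 1.175 = 8.535 in; P > Ia so Q > 0
Q: (53773/6300)² ÷ (90773/6300) = 2891535529/571869900 in (≈ 5.056 in)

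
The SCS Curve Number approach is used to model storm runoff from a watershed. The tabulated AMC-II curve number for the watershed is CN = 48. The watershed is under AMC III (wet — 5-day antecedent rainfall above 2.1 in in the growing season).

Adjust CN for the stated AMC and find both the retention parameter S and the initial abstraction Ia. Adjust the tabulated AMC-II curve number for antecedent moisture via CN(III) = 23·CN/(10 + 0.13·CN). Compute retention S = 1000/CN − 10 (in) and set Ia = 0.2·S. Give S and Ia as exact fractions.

Adjust CN=48 to AMC III: 23·48/(10 + 0.13·48) → 1104 ÷ (406/25) = 13800/203 ≈ 67.980
Max retention: S = 1000/(13800/203) − 10 = 325/69 in (≈ 4.710 in)
Ia = 0.2·(325/69) = 65/69 in ≈ 0.942 in

S = 325/69 in ≈ 4.710 in; Ia = 65/69 in ≈ 0.942 in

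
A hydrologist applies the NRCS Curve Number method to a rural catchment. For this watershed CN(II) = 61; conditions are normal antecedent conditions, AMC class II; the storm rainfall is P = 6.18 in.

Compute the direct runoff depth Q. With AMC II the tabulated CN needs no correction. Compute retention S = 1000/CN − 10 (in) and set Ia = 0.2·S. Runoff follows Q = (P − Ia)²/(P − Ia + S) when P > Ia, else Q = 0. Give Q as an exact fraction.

CN(II) = 61; AMC II needs no correction.
S = 1000/61 − 10 = 390/61 in ≈ 6.393 in
Ia = 0.2·(390/61) = 78/61 in ≈ 1.279 in
P − Ia = 6.180 − 1.279 = 14949/3050 ≈ 4.901 in (> 0, runoff occurs)
Q = (14949/3050)²/((14949/3050) + 390/61) = (223472601/9302500)/(34449/3050) = 74490867/35023150 in ≈ 2.127 in

Q = 74490867/35023150 in ≈ 2.127 in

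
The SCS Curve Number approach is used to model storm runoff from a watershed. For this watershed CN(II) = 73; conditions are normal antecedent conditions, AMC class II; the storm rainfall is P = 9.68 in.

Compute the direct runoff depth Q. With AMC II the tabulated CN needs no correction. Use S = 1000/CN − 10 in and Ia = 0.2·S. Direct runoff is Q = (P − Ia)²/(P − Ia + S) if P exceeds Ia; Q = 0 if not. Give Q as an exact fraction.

CN(II) = 73; AMC II needs no correction.
Retention S: 1000/CN − 10 with CN=73.000 → S = 270/73 ≈ 3.699 in
Ia = 0.2S: 0.2·3.699 = 0.740 in (exactly 54/73)
P − Ia = 9.680 − 0.740 = 16316/1825 ≈ 8.940 in (> 0, runoff occurs)
Q: (16316/1825)² ÷ (23066/1825) = 133105928/21047725 in (≈ 6.324 in)

Q = 133105928/21047725 in ≈ 6.324 in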